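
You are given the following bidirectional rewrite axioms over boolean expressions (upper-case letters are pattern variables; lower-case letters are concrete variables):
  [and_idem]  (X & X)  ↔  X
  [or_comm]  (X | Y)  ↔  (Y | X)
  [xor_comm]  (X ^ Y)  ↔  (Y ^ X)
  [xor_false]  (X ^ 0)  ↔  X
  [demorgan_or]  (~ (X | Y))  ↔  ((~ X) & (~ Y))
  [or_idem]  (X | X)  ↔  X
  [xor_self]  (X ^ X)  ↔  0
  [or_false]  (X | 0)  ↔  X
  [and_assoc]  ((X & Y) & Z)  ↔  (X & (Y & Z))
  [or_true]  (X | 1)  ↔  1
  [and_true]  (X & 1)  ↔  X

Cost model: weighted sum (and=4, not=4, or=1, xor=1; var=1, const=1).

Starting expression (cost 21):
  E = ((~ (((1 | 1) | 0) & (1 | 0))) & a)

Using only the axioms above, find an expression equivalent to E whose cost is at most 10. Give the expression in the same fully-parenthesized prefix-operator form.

step 1: or_idem (→) rewrites (1 | 1) into 1, now ((~ ((1 | 0) & (1 | 0))) & a)
step 2: and_idem (→) rewrites ((1 | 0) & (1 | 0)) into (1 | 0), now ((~ (1 | 0)) & a)
step 3: or_false (→) rewrites (1 | 0) into 1, reaching cost 10 (bound 10)

((~ 1) & a)   [cost 10]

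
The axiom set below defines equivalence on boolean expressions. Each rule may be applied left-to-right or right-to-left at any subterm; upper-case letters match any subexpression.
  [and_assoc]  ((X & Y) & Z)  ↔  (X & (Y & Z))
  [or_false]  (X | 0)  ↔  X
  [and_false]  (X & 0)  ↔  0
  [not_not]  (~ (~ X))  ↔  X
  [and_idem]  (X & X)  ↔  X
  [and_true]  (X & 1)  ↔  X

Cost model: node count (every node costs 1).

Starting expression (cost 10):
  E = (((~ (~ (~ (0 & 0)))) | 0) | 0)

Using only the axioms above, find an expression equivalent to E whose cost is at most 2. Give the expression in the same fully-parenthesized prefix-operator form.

1. [or_false →] ((~ (~ (~ (0 & 0)))) | 0)  →  (~ (~ (~ (0 & 0))));  E = ((~ (~ (~ (0 & 0)))) | 0)
2. [not_not →] (~ (~ (~ (0 & 0))))  →  (~ (0 & 0));  E = ((~ (0 & 0)) | 0)
3. [or_false →] ((~ (0 & 0)) | 0)  →  (~ (0 & 0))
4. [and_idem →] (0 & 0)  →  0;  cost 2 ≤ 2, done

(~ 0)   [cost 2]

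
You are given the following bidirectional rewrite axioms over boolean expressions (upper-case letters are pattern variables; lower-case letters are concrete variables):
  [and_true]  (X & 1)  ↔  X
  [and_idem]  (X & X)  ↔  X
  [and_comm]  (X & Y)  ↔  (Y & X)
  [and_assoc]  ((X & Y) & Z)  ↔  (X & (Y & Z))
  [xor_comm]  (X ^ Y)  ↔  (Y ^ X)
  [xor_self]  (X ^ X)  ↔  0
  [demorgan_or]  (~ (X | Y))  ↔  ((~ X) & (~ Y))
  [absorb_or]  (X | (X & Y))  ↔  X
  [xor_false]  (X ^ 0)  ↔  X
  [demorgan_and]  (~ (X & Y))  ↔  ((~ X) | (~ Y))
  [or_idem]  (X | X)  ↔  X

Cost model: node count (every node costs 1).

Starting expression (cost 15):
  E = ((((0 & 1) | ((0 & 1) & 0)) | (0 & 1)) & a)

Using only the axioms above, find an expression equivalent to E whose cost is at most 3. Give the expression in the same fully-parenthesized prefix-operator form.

(1) ((0 & 1) | ((0 & 1) & 0))  =[absorb_or →]=  (0 & 1)    ⊢ (((0 & 1) | (0 & 1)) & a)
(2) ((0 & 1) | (0 & 1))  =[or_idem →]=  (0 & 1)    ⊢ ((0 & 1) & a)
(3) (0 & 1)  =[and_true →]=  0    ⊢ cost 3, within 3

(0 & a)   [cost 3]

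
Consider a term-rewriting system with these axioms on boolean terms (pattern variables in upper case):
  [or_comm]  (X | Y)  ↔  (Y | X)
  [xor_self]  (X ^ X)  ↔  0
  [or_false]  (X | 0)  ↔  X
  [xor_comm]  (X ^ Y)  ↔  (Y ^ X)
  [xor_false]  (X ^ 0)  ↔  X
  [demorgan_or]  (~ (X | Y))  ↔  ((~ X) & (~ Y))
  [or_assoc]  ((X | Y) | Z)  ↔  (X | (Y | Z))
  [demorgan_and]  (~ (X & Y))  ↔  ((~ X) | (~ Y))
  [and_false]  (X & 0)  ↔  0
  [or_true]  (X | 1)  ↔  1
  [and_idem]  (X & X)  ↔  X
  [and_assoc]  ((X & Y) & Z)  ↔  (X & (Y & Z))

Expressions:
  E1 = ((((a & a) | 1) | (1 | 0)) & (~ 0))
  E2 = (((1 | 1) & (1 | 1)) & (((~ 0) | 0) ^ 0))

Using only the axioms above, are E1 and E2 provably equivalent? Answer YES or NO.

1. [and_idem →] (a & a)  →  a;  E1 = (((a | 1) | (1 | 0)) & (~ 0))
2. [or_true →] (a | 1)  →  1;  E1 = ((1 | (1 | 0)) & (~ 0))
3. [or_comm →] (1 | (1 | 0))  →  ((1 | 0) | 1);  E1 = (((1 | 0) | 1) & (~ 0))
4. [or_false →] (1 | 0)  →  1;  E1 = ((1 | 1) & (~ 0))
5. [or_false ←] (~ 0)  →  ((~ 0) | 0);  E1 = ((1 | 1) & ((~ 0) | 0))
6. [xor_false ←] ((~ 0) | 0)  →  (((~ 0) | 0) ^ 0);  E1 = ((1 | 1) & (((~ 0) | 0) ^ 0))
7. [and_idem ←] (1 | 1)  →  ((1 | 1) & (1 | 1));  this is E2

YES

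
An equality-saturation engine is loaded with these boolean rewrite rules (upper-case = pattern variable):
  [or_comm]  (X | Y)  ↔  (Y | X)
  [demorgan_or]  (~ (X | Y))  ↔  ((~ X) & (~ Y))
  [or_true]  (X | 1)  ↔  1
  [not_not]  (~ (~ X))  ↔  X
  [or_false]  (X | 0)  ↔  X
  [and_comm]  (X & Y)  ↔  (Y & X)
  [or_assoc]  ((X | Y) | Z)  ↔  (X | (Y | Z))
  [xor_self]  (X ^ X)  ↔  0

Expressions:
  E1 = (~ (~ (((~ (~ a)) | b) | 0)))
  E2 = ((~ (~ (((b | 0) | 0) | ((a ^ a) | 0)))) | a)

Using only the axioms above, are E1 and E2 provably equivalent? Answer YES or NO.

YES

step 1: not_not (→) rewrites (~ (~ (((~ (~ a)) | b) | 0))) into (((~ (~ a)) | b) | 0)
step 2: not_not (→) rewrites (~ (~ a)) into a, now ((a | b) | 0)
step 3: or_false (→) rewrites ((a | b) | 0) into (a | b)
step 4: or_comm (→) rewrites (a | b) into (b | a)
step 5: or_false (←) rewrites b into (b | 0), now ((b | 0) | a)
step 6: or_false (←) rewrites (b | 0) into ((b | 0) | 0), now (((b | 0) | 0) | a)
step 7: or_false (←) rewrites 0 into (0 | 0), now (((b | 0) | (0 | 0)) | a)
step 8: or_false (←) rewrites b into (b | 0), now ((((b | 0) | 0) | (0 | 0)) | a)
step 9: xor_self (←) rewrites 0 into (a ^ a), now ((((b | 0) | 0) | ((a ^ a) | 0)) | a)
step 10: not_not (←) rewrites (((b | 0) | 0) | ((a ^ a) | 0)) into (~ (~ (((b | 0) | 0) | ((a ^ a) | 0)))), which is E2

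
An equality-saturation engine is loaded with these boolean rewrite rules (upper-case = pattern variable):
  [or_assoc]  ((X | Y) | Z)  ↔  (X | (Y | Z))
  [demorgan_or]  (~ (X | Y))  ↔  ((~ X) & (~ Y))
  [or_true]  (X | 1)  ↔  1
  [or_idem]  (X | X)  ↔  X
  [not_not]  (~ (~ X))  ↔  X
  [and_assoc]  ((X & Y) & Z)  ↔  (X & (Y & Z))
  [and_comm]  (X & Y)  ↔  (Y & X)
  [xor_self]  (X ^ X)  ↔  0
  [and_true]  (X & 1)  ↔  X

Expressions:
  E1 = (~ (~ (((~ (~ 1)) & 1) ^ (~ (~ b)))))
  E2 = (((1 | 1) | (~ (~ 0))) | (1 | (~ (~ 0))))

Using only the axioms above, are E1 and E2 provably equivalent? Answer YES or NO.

NO

The axioms are sound identities: if E1 ↔* E2 then E1 and E2 evaluate identically under any assignment.
Under b=1: E1 evaluates to 0, E2 to 1. Distinct ⇒ no rewrite sequence connects them.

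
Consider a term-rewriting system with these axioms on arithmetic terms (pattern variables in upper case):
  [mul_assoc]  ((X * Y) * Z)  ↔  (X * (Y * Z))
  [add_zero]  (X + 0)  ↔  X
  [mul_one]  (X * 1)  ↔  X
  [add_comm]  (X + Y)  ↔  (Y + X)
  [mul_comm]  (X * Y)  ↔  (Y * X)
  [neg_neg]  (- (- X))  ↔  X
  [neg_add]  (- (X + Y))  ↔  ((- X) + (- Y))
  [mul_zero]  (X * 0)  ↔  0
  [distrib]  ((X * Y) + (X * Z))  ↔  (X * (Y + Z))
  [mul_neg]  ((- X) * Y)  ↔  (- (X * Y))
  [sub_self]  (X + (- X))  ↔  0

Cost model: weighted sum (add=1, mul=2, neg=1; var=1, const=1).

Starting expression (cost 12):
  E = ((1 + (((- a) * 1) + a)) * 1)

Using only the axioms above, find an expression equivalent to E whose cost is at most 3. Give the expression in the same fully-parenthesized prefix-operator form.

(1 + 0)   [cost 3]

step 1: mul_one (→) rewrites ((1 + (((- a) * 1) + a)) * 1) into (1 + (((- a) * 1) + a))
step 2: mul_one (→) rewrites ((- a) * 1) into (- a), now (1 + ((- a) + a))
step 3: add_comm (→) rewrites ((- a) + a) into (a + (- a)), now (1 + (a + (- a)))
step 4: sub_self (→) rewrites (a + (- a)) into 0, reaching cost 3 (bound 3)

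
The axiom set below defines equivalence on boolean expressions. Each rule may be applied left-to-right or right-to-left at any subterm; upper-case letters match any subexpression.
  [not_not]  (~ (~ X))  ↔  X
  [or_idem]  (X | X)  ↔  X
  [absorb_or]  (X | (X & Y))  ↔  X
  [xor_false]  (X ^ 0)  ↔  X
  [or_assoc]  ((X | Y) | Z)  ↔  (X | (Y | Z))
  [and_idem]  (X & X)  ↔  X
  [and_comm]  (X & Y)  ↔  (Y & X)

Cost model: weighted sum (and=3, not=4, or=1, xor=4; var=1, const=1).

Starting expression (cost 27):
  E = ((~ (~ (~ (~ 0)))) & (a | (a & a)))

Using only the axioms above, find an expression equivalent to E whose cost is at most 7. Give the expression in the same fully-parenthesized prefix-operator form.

(0 & (a | a))   [cost 7]

step 1: and_idem (→) rewrites (a & a) into a, now ((~ (~ (~ (~ 0)))) & (a | a))
step 2: not_not (→) rewrites (~ (~ 0)) into 0, now ((~ (~ 0)) & (a | a))
step 3: not_not (→) rewrites (~ (~ 0)) into 0, reaching cost 7 (bound 7)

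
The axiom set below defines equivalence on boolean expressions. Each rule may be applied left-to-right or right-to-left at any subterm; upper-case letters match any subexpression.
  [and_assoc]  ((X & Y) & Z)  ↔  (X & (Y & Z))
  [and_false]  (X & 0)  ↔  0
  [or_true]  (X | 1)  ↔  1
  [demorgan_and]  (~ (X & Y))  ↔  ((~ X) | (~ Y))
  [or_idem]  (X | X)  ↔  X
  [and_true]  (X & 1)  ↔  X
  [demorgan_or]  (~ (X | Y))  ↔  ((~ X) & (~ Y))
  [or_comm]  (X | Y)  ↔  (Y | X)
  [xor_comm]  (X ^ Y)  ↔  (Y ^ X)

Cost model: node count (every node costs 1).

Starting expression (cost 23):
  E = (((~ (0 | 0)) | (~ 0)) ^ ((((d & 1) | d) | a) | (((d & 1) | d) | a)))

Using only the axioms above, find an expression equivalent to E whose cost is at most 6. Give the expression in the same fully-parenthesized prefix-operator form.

(1) ((((d & 1) | d) | a) | (((d & 1) | d) | a))  =[or_idem →]=  (((d & 1) | d) | a)    ⊢ (((~ (0 | 0)) | (~ 0)) ^ (((d & 1) | d) | a))
(2) (d & 1)  =[and_true →]=  d    ⊢ (((~ (0 | 0)) | (~ 0)) ^ ((d | d) | a))
(3) (d | d)  =[or_idem →]=  d    ⊢ (((~ (0 | 0)) | (~ 0)) ^ (d | a))
(4) (0 | 0)  =[or_idem →]=  0    ⊢ (((~ 0) | (~ 0)) ^ (d | a))
(5) ((~ 0) | (~ 0))  =[or_idem →]=  (~ 0)    ⊢ cost 6, within 6

((~ 0) ^ (d | a))   [cost 6]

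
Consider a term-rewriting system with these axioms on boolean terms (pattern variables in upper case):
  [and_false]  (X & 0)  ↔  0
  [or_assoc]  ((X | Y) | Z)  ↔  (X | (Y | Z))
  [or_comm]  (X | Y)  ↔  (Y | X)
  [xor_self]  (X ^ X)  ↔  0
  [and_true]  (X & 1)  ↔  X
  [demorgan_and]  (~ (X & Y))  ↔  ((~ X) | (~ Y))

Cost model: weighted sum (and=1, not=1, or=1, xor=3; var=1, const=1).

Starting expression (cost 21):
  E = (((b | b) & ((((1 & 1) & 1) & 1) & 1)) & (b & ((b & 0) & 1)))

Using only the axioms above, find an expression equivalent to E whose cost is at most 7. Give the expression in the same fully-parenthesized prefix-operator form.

((b | b) & (b & 0))   [cost 7]

1. [and_true →] (1 & 1)  →  1;  E = (((b | b) & (((1 & 1) & 1) & 1)) & (b & ((b & 0) & 1)))
2. [and_true →] (((1 & 1) & 1) & 1)  →  ((1 & 1) & 1);  E = (((b | b) & ((1 & 1) & 1)) & (b & ((b & 0) & 1)))
3. [and_true →] ((b & 0) & 1)  →  (b & 0);  E = (((b | b) & ((1 & 1) & 1)) & (b & (b & 0)))
4. [and_true →] (1 & 1)  →  1;  E = (((b | b) & (1 & 1)) & (b & (b & 0)))
5. [and_true →] (1 & 1)  →  1;  E = (((b | b) & 1) & (b & (b & 0)))
6. [and_false →] (b & 0)  →  0;  E = (((b | b) & 1) & (b & 0))
7. [and_true →] ((b | b) & 1)  →  (b | b);  cost 7 ≤ 7, done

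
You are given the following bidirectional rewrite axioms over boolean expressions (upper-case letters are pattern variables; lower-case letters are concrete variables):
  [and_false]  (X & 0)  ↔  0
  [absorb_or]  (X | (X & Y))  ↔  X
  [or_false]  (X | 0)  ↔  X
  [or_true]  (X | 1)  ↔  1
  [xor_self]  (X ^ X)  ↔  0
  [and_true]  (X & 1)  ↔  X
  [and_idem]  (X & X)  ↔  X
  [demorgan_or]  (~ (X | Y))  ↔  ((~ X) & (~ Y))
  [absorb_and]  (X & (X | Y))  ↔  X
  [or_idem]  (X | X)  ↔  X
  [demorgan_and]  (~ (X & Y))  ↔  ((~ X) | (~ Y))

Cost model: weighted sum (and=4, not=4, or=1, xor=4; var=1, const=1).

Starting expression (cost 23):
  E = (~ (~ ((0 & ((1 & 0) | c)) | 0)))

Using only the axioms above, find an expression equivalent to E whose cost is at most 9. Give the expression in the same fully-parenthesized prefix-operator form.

1. [and_false →] (1 & 0)  →  0;  E = (~ (~ ((0 & (0 | c)) | 0)))
2. [or_false →] ((0 & (0 | c)) | 0)  →  (0 & (0 | c));  E = (~ (~ (0 & (0 | c))))
3. [absorb_and →] (0 & (0 | c))  →  0;  cost 9 ≤ 9, done

(~ (~ 0))   [cost 9]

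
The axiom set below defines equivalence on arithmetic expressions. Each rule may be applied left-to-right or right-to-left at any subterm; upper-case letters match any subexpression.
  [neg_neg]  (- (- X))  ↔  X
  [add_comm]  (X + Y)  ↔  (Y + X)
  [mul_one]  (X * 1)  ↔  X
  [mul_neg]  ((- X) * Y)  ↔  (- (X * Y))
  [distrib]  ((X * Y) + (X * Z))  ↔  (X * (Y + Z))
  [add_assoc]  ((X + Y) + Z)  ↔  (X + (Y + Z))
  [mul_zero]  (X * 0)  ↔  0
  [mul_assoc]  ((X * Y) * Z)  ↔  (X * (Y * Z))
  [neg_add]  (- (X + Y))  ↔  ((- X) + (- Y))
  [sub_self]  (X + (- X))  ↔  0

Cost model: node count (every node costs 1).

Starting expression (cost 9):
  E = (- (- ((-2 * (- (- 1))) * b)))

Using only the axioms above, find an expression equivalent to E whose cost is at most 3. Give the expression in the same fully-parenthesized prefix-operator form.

step 1: neg_neg (→) rewrites (- (- 1)) into 1, now (- (- ((-2 * 1) * b)))
step 2: neg_neg (→) rewrites (- (- ((-2 * 1) * b))) into ((-2 * 1) * b)
step 3: mul_one (→) rewrites (-2 * 1) into -2, reaching cost 3 (bound 3)

(-2 * b)   [cost 3]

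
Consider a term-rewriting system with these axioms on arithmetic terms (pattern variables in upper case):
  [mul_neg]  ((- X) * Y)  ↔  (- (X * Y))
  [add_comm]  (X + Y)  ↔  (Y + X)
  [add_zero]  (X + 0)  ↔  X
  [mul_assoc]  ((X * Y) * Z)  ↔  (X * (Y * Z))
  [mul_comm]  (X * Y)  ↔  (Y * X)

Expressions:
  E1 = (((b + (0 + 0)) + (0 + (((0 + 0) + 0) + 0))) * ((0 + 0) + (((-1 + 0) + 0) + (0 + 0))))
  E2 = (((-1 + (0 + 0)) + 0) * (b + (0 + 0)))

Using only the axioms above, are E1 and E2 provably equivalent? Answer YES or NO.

(1) (((0 + 0) + 0) + 0)  =[add_zero →]=  ((0 + 0) + 0)    ⊢ (((b + (0 + 0)) + (0 + ((0 + 0) + 0))) * ((0 + 0) + (((-1 + 0) + 0) + (0 + 0))))
(2) (0 + 0)  =[add_zero →]=  0    ⊢ (((b + 0) + (0 + ((0 + 0) + 0))) * ((0 + 0) + (((-1 + 0) + 0) + (0 + 0))))
(3) ((0 + 0) + 0)  =[add_zero →]=  (0 + 0)    ⊢ (((b + 0) + (0 + (0 + 0))) * ((0 + 0) + (((-1 + 0) + 0) + (0 + 0))))
(4) (b + 0)  =[add_zero →]=  b    ⊢ ((b + (0 + (0 + 0))) * ((0 + 0) + (((-1 + 0) + 0) + (0 + 0))))
(5) ((-1 + 0) + 0)  =[add_zero →]=  (-1 + 0)    ⊢ ((b + (0 + (0 + 0))) * ((0 + 0) + ((-1 + 0) + (0 + 0))))
(6) (0 + 0)  =[add_zero →]=  0    ⊢ ((b + (0 + (0 + 0))) * ((0 + 0) + ((-1 + 0) + 0)))
(7) (-1 + 0)  =[add_zero →]=  -1    ⊢ ((b + (0 + (0 + 0))) * ((0 + 0) + (-1 + 0)))
(8) (-1 + 0)  =[add_zero →]=  -1    ⊢ ((b + (0 + (0 + 0))) * ((0 + 0) + -1))
(9) (0 + 0)  =[add_zero →]=  0    ⊢ ((b + (0 + (0 + 0))) * (0 + -1))
(10) (0 + 0)  =[add_zero →]=  0    ⊢ ((b + (0 + 0)) * (0 + -1))
(11) (0 + -1)  =[add_comm →]=  (-1 + 0)    ⊢ ((b + (0 + 0)) * (-1 + 0))
(12) (0 + 0)  =[add_zero →]=  0    ⊢ ((b + 0) * (-1 + 0))
(13) (-1 + 0)  =[add_zero →]=  -1    ⊢ ((b + 0) * -1)
(14) 0  =[add_zero ←]=  (0 + 0)    ⊢ ((b + (0 + 0)) * -1)
(15) ((b + (0 + 0)) * -1)  =[mul_comm →]=  (-1 * (b + (0 + 0)))
(16) -1  =[add_zero ←]=  (-1 + 0)    ⊢ ((-1 + 0) * (b + (0 + 0)))
(17) 0  =[add_zero ←]=  (0 + 0)    ⊢ ((-1 + (0 + 0)) * (b + (0 + 0)))
(18) (-1 + (0 + 0))  =[add_zero ←]=  ((-1 + (0 + 0)) + 0)    ⊢ E2

YES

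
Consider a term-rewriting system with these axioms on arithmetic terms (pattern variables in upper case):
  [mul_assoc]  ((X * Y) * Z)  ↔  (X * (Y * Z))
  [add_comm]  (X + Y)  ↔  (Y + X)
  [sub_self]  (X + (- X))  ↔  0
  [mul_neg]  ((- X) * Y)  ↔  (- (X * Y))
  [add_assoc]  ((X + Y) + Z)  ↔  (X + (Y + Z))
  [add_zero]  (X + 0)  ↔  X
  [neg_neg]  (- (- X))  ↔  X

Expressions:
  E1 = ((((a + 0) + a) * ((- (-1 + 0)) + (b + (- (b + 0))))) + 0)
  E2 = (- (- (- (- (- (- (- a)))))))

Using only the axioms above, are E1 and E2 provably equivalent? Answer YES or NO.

The axioms are sound identities: if E1 ↔* E2 then E1 and E2 evaluate identically under any assignment.
Under a=1, b=0: E1 evaluates to 2, E2 to -1. Distinct ⇒ no rewrite sequence connects them.

NO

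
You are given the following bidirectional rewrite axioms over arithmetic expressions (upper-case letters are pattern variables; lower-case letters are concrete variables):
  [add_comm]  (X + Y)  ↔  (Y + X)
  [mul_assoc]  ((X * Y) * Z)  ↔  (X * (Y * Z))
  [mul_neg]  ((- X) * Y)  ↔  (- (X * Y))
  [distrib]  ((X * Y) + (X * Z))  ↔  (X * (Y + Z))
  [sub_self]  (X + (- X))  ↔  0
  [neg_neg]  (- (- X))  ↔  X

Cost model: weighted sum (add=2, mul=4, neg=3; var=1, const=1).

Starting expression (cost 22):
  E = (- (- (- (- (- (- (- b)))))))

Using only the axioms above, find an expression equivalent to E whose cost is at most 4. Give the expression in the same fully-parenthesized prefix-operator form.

(- b)   [cost 4]

1. [neg_neg →] (- (- (- b)))  →  (- b);  E = (- (- (- (- (- b)))))
2. [neg_neg →] (- (- (- (- b))))  →  (- (- b));  E = (- (- (- b)))
3. [neg_neg →] (- (- b))  →  b;  cost 4 ≤ 4, done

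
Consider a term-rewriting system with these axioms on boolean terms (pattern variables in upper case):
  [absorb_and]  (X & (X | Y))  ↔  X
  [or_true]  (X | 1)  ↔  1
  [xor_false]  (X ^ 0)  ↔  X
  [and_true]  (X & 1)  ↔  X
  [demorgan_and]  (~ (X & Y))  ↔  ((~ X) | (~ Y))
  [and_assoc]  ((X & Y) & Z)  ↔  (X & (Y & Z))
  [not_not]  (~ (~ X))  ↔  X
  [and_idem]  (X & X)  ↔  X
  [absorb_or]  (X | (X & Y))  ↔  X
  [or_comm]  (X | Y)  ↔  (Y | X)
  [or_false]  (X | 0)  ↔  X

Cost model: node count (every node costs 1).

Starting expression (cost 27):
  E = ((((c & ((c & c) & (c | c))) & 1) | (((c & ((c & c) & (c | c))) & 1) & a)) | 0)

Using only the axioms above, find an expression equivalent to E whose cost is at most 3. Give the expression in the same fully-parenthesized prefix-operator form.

(c | 0)   [cost 3]

1. [absorb_or →] (((c & ((c & c) & (c | c))) & 1) | (((c & ((c & c) & (c | c))) & 1) & a))  →  ((c & ((c & c) & (c | c))) & 1);  E = (((c & ((c & c) & (c | c))) & 1) | 0)
2. [and_idem →] (c & c)  →  c;  E = (((c & (c & (c | c))) & 1) | 0)
3. [absorb_and →] (c & (c | c))  →  c;  E = (((c & c) & 1) | 0)
4. [and_idem →] (c & c)  →  c;  E = ((c & 1) | 0)
5. [and_true →] (c & 1)  →  c;  cost 3 ≤ 3, done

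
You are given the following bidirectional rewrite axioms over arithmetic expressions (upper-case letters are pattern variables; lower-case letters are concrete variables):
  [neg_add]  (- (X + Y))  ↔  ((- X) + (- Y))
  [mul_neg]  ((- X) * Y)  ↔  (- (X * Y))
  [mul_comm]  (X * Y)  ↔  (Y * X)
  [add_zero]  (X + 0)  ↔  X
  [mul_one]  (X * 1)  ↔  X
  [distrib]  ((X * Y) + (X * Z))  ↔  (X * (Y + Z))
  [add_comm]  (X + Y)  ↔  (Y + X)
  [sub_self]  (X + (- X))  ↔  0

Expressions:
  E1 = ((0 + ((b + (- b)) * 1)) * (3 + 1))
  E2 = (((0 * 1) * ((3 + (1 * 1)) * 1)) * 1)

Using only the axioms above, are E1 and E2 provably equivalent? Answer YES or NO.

YES

(1) (b + (- b))  =[sub_self →]=  0    ⊢ ((0 + (0 * 1)) * (3 + 1))
(2) (0 * 1)  =[mul_one →]=  0    ⊢ ((0 + 0) * (3 + 1))
(3) (0 + 0)  =[add_zero →]=  0    ⊢ (0 * (3 + 1))
(4) (3 + 1)  =[mul_one ←]=  ((3 + 1) * 1)    ⊢ (0 * ((3 + 1) * 1))
(5) 0  =[mul_one ←]=  (0 * 1)    ⊢ ((0 * 1) * ((3 + 1) * 1))
(6) 1  =[mul_one ←]=  (1 * 1)    ⊢ ((0 * 1) * ((3 + (1 * 1)) * 1))
(7) ((0 * 1) * ((3 + (1 * 1)) * 1))  =[mul_one ←]=  (((0 * 1) * ((3 + (1 * 1)) * 1)) * 1)    ⊢ E2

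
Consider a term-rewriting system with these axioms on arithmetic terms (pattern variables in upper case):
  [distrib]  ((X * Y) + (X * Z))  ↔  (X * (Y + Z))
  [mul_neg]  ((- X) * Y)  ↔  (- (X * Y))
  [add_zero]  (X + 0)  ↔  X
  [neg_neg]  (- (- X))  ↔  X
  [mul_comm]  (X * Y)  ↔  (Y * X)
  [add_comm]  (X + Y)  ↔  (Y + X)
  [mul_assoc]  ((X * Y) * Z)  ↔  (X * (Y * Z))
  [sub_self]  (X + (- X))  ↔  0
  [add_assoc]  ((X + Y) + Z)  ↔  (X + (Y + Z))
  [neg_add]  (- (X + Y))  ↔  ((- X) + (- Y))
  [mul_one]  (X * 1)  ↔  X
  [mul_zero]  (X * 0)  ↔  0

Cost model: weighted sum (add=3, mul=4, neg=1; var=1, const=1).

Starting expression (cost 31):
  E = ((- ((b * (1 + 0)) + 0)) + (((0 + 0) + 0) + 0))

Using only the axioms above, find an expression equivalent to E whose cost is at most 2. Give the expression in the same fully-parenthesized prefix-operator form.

1. [add_zero →] (1 + 0)  →  1;  E = ((- ((b * 1) + 0)) + (((0 + 0) + 0) + 0))
2. [add_zero →] ((b * 1) + 0)  →  (b * 1);  E = ((- (b * 1)) + (((0 + 0) + 0) + 0))
3. [add_zero →] (0 + 0)  →  0;  E = ((- (b * 1)) + ((0 + 0) + 0))
4. [add_zero →] (0 + 0)  →  0;  E = ((- (b * 1)) + (0 + 0))
5. [add_zero →] (0 + 0)  →  0;  E = ((- (b * 1)) + 0)
6. [mul_one →] (b * 1)  →  b;  E = ((- b) + 0)
7. [add_zero →] ((- b) + 0)  →  (- b);  cost 2 ≤ 2, done

(- b)   [cost 2]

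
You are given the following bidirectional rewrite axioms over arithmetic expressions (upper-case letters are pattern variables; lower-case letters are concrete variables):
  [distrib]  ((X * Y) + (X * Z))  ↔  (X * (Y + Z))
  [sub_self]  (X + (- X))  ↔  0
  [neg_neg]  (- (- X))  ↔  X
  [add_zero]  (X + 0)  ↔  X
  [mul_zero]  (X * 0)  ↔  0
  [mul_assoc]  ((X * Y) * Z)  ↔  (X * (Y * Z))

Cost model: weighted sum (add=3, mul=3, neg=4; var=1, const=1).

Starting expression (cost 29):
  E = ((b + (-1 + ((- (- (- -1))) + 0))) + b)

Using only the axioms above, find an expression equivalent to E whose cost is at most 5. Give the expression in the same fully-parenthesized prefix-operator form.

step 1: neg_neg (→) rewrites (- (- (- -1))) into (- -1), now ((b + (-1 + ((- -1) + 0))) + b)
step 2: add_zero (→) rewrites ((- -1) + 0) into (- -1), now ((b + (-1 + (- -1))) + b)
step 3: sub_self (→) rewrites (-1 + (- -1)) into 0, now ((b + 0) + b)
step 4: add_zero (→) rewrites (b + 0) into b, reaching cost 5 (bound 5)

(b + b)   [cost 5]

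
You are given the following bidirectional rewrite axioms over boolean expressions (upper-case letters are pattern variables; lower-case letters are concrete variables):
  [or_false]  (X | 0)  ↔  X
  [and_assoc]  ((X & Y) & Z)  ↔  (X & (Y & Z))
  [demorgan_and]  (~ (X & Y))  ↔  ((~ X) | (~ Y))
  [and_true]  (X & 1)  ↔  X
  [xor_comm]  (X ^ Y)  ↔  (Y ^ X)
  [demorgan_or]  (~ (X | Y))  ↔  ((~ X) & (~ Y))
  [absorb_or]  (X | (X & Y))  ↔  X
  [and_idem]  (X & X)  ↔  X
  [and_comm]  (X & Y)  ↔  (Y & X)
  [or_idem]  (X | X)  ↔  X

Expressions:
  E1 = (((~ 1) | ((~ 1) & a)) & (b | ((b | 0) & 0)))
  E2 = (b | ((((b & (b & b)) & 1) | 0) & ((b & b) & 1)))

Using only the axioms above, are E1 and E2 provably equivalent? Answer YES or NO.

NO

Every axiom is a valid identity, so a rewrite proof would force E1 and E2 to agree under every assignment.
At a=0, b=1: E1 = 0 but E2 = 1; they differ, so no derivation exists.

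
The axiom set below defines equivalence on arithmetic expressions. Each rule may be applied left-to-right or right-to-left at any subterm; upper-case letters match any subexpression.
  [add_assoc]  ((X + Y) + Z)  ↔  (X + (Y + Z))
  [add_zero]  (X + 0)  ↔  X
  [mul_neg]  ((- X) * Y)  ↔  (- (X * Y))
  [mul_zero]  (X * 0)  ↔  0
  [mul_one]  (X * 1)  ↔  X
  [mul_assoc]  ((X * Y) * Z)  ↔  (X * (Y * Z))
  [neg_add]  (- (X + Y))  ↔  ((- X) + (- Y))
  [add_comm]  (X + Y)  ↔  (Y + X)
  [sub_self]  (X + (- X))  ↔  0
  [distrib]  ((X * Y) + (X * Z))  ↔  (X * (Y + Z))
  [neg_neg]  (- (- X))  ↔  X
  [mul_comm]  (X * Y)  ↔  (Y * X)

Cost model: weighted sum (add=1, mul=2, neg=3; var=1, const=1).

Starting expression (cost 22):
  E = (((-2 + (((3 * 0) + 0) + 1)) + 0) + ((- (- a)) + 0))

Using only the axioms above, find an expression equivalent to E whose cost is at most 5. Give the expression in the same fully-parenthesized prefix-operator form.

((-2 + 1) + a)   [cost 5]

(1) (3 * 0)  =[mul_zero →]=  0    ⊢ (((-2 + ((0 + 0) + 1)) + 0) + ((- (- a)) + 0))
(2) (0 + 0)  =[add_zero →]=  0    ⊢ (((-2 + (0 + 1)) + 0) + ((- (- a)) + 0))
(3) ((-2 + (0 + 1)) + 0)  =[add_assoc →]=  (-2 + ((0 + 1) + 0))    ⊢ ((-2 + ((0 + 1) + 0)) + ((- (- a)) + 0))
(4) ((0 + 1) + 0)  =[add_zero →]=  (0 + 1)    ⊢ ((-2 + (0 + 1)) + ((- (- a)) + 0))
(5) ((-2 + (0 + 1)) + ((- (- a)) + 0))  =[add_comm →]=  (((- (- a)) + 0) + (-2 + (0 + 1)))
(6) ((- (- a)) + 0)  =[add_zero →]=  (- (- a))    ⊢ ((- (- a)) + (-2 + (0 + 1)))
(7) (- (- a))  =[neg_neg →]=  a    ⊢ (a + (-2 + (0 + 1)))
(8) (a + (-2 + (0 + 1)))  =[add_comm →]=  ((-2 + (0 + 1)) + a)
(9) (0 + 1)  =[add_comm →]=  (1 + 0)    ⊢ ((-2 + (1 + 0)) + a)
(10) (1 + 0)  =[add_zero →]=  1    ⊢ cost 5, within 5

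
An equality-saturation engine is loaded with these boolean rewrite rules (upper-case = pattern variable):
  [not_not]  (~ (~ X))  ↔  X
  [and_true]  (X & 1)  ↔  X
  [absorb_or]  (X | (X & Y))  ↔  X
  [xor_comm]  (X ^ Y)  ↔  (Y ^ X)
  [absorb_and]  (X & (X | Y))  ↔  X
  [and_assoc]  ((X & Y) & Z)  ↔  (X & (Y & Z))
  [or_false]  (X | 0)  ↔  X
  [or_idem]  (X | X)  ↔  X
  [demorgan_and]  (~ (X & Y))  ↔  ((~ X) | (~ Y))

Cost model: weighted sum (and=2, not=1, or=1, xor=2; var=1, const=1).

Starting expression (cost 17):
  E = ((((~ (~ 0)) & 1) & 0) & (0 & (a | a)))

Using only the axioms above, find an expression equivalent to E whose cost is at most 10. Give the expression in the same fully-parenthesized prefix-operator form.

step 1: and_true (→) rewrites ((~ (~ 0)) & 1) into (~ (~ 0)), now (((~ (~ 0)) & 0) & (0 & (a | a)))
step 2: not_not (→) rewrites (~ (~ 0)) into 0, now ((0 & 0) & (0 & (a | a)))
step 3: or_idem (→) rewrites (a | a) into a, reaching cost 10 (bound 10)

((0 & 0) & (0 & a))   [cost 10]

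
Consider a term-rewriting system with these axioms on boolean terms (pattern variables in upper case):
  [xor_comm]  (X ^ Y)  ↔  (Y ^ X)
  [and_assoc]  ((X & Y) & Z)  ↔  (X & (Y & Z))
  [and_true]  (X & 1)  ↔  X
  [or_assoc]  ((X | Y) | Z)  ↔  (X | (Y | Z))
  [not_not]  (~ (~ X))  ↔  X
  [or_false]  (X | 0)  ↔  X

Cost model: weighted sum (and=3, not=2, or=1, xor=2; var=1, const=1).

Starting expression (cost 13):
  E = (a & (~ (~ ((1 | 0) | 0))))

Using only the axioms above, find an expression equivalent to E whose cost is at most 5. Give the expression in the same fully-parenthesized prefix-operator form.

1. [not_not →] (~ (~ ((1 | 0) | 0)))  →  ((1 | 0) | 0);  E = (a & ((1 | 0) | 0))
2. [or_false →] ((1 | 0) | 0)  →  (1 | 0);  E = (a & (1 | 0))
3. [or_false →] (1 | 0)  →  1;  cost 5 ≤ 5, done

(a & 1)   [cost 5]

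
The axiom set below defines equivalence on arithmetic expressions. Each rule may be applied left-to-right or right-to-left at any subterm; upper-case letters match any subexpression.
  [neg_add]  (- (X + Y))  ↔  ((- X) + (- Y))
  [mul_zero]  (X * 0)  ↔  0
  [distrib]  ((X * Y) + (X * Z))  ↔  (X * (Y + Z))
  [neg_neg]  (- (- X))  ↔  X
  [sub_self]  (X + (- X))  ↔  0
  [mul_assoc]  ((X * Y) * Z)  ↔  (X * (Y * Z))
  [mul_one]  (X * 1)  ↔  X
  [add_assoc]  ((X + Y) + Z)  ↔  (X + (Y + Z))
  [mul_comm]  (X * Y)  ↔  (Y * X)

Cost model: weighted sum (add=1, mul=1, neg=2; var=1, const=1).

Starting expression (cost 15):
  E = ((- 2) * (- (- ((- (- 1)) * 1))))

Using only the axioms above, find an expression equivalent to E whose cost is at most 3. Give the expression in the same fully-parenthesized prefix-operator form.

(- 2)   [cost 3]

1. [neg_neg →] (- (- 1))  →  1;  E = ((- 2) * (- (- (1 * 1))))
2. [mul_one →] (1 * 1)  →  1;  E = ((- 2) * (- (- 1)))
3. [neg_neg →] (- (- 1))  →  1;  E = ((- 2) * 1)
4. [mul_one →] ((- 2) * 1)  →  (- 2);  cost 3 ≤ 3, done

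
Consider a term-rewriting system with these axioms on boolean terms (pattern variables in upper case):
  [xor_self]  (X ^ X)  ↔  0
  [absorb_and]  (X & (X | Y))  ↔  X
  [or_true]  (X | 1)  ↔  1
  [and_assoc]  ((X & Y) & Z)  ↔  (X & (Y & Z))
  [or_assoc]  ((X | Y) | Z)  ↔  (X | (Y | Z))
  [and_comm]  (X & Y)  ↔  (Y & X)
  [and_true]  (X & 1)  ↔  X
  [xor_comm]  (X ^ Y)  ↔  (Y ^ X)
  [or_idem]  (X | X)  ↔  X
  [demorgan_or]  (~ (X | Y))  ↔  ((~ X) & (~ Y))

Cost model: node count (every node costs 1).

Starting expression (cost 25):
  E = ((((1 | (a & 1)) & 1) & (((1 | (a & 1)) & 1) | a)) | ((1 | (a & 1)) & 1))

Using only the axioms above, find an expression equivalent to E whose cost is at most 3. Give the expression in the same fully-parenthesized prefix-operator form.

step 1: absorb_and (→) rewrites (((1 | (a & 1)) & 1) & (((1 | (a & 1)) & 1) | a)) into ((1 | (a & 1)) & 1), now (((1 | (a & 1)) & 1) | ((1 | (a & 1)) & 1))
step 2: or_idem (→) rewrites (((1 | (a & 1)) & 1) | ((1 | (a & 1)) & 1)) into ((1 | (a & 1)) & 1)
step 3: and_true (→) rewrites ((1 | (a & 1)) & 1) into (1 | (a & 1))
step 4: and_true (→) rewrites (a & 1) into a, reaching cost 3 (bound 3)

(1 | a)   [cost 3]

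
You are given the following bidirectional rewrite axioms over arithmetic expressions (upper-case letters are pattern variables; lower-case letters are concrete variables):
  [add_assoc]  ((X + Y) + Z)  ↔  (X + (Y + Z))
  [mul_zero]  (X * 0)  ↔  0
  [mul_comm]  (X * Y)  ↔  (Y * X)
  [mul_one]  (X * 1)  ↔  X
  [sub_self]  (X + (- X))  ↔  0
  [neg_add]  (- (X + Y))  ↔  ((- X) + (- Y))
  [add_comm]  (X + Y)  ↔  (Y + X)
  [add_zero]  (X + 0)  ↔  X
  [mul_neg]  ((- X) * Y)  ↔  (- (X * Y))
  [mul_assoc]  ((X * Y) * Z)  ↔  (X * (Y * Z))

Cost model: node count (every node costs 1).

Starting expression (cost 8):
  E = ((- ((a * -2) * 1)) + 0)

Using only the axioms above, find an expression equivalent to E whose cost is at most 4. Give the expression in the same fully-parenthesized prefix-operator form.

(1) ((a * -2) * 1)  =[mul_assoc →]=  (a * (-2 * 1))    ⊢ ((- (a * (-2 * 1))) + 0)
(2) (-2 * 1)  =[mul_one →]=  -2    ⊢ ((- (a * -2)) + 0)
(3) ((- (a * -2)) + 0)  =[add_zero →]=  (- (a * -2))    ⊢ cost 4, within 4

(- (a * -2))   [cost 4]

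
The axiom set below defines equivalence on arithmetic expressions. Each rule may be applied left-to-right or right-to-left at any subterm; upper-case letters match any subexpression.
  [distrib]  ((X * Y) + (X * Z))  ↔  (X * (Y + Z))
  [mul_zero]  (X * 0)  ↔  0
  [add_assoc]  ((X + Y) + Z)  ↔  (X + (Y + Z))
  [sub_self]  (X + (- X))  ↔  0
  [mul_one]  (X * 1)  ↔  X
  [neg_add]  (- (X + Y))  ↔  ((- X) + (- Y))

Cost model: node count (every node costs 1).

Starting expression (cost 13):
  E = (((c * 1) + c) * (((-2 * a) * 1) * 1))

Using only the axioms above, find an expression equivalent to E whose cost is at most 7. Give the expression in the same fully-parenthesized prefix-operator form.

step 1: mul_one (→) rewrites (c * 1) into c, now ((c + c) * (((-2 * a) * 1) * 1))
step 2: mul_one (→) rewrites (((-2 * a) * 1) * 1) into ((-2 * a) * 1), now ((c + c) * ((-2 * a) * 1))
step 3: mul_one (→) rewrites ((-2 * a) * 1) into (-2 * a), reaching cost 7 (bound 7)

((c + c) * (-2 * a))   [cost 7]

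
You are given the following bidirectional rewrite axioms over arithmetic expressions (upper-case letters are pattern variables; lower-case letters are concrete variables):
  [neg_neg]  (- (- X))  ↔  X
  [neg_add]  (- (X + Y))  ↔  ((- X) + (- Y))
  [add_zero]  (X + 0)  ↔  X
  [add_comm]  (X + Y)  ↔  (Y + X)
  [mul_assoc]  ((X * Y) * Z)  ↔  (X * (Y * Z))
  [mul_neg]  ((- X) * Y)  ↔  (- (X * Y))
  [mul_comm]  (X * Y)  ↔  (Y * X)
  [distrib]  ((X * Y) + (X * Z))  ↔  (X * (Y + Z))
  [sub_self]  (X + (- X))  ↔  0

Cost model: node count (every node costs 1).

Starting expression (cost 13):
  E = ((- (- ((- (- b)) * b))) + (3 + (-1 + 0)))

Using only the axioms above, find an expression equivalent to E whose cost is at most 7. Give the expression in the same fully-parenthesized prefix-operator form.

step 1: neg_neg (→) rewrites (- (- b)) into b, now ((- (- (b * b))) + (3 + (-1 + 0)))
step 2: neg_neg (→) rewrites (- (- (b * b))) into (b * b), now ((b * b) + (3 + (-1 + 0)))
step 3: add_zero (→) rewrites (-1 + 0) into -1, reaching cost 7 (bound 7)

((b * b) + (3 + -1))   [cost 7]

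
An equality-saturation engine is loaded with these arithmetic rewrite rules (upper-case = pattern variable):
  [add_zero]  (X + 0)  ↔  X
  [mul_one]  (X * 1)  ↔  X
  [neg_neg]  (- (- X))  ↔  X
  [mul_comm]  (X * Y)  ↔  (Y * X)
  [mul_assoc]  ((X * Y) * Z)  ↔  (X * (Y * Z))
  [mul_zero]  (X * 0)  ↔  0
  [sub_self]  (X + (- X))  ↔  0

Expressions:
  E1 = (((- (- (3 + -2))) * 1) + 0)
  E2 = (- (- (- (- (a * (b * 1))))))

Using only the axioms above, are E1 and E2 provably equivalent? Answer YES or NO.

The axioms are sound identities: if E1 ↔* E2 then E1 and E2 evaluate identically under any assignment.
Under a=0, b=0: E1 evaluates to 1, E2 to 0. Distinct ⇒ no rewrite sequence connects them.

NO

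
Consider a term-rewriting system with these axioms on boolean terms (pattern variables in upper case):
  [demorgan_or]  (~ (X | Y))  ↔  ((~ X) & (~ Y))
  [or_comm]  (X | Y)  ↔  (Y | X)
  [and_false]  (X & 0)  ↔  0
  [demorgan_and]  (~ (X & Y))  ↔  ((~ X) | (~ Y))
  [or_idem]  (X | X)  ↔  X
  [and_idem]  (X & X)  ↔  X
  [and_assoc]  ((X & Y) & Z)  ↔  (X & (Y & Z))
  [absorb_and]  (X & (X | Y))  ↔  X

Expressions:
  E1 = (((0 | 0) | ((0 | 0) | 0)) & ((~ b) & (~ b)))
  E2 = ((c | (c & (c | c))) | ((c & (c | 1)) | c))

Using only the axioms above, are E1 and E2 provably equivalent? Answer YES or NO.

Every axiom is a valid identity, so a rewrite proof would force E1 and E2 to agree under every assignment.
At b=0, c=1: E1 = 0 but E2 = 1; they differ, so no derivation exists.

NO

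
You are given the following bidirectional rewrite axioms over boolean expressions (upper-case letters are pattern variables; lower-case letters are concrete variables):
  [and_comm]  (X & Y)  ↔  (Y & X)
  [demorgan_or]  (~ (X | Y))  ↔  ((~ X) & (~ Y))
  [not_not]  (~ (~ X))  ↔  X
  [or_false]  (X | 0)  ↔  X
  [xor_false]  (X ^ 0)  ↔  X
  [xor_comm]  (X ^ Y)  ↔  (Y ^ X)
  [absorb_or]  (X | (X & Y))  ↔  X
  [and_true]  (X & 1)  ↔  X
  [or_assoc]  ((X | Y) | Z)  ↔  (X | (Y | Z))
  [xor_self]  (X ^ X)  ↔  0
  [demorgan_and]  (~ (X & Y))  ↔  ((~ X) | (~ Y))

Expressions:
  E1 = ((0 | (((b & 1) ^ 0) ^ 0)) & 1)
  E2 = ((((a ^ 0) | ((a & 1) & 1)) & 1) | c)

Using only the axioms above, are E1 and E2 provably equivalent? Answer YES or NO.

All listed rules preserve value, hence provable equivalence implies equal values everywhere; look for a separating assignment.
a=0, b=0, c=1 gives E1 ↦ 0, E2 ↦ 1; values differ ⇒ not provably equivalent.

NO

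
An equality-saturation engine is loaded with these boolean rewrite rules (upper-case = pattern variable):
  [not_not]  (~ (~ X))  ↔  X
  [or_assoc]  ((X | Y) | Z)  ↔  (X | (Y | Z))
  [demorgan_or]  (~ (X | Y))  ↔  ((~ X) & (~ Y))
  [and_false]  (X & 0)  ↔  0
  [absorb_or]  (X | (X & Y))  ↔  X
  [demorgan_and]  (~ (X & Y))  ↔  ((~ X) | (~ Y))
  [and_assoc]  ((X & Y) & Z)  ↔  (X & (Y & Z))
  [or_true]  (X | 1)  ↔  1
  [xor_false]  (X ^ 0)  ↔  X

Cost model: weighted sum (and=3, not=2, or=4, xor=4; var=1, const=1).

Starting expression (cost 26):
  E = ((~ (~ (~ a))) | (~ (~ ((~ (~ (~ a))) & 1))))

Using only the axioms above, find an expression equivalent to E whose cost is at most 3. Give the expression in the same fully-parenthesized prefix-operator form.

(~ a)   [cost 3]

(1) (~ (~ ((~ (~ (~ a))) & 1)))  =[not_not →]=  ((~ (~ (~ a))) & 1)    ⊢ ((~ (~ (~ a))) | ((~ (~ (~ a))) & 1))
(2) ((~ (~ (~ a))) | ((~ (~ (~ a))) & 1))  =[absorb_or →]=  (~ (~ (~ a)))
(3) (~ (~ a))  =[not_not →]=  a    ⊢ cost 3, within 3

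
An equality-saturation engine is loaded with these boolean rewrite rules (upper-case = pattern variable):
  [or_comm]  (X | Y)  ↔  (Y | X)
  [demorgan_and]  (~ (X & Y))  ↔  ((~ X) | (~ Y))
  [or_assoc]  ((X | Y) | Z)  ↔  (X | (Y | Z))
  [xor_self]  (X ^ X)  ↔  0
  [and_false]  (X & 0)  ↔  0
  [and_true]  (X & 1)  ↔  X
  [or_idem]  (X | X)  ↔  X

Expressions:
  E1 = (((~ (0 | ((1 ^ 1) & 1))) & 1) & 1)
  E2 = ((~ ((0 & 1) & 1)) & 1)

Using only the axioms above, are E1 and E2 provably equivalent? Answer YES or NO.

(1) (((~ (0 | ((1 ^ 1) & 1))) & 1) & 1)  =[and_true →]=  ((~ (0 | ((1 ^ 1) & 1))) & 1)
(2) ((~ (0 | ((1 ^ 1) & 1))) & 1)  =[and_true →]=  (~ (0 | ((1 ^ 1) & 1)))
(3) ((1 ^ 1) & 1)  =[and_true →]=  (1 ^ 1)    ⊢ (~ (0 | (1 ^ 1)))
(4) (1 ^ 1)  =[xor_self →]=  0    ⊢ (~ (0 | 0))
(5) (0 | 0)  =[or_idem →]=  0    ⊢ (~ 0)
(6) 0  =[and_true ←]=  (0 & 1)    ⊢ (~ (0 & 1))
(7) (~ (0 & 1))  =[and_true ←]=  ((~ (0 & 1)) & 1)
(8) 0  =[and_true ←]=  (0 & 1)    ⊢ E2

YES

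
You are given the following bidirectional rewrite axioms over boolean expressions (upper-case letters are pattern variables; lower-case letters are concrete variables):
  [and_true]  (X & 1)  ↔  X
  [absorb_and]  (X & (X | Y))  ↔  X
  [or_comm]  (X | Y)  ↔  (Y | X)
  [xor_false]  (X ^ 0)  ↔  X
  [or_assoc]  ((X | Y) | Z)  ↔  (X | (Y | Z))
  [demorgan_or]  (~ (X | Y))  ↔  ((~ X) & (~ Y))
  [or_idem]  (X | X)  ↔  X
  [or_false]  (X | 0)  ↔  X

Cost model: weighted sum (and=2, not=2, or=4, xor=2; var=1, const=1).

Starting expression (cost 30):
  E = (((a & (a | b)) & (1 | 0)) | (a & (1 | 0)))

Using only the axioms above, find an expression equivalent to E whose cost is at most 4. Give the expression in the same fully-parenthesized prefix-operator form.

(a & 1)   [cost 4]

(1) (a & (a | b))  =[absorb_and →]=  a    ⊢ ((a & (1 | 0)) | (a & (1 | 0)))
(2) ((a & (1 | 0)) | (a & (1 | 0)))  =[or_idem →]=  (a & (1 | 0))
(3) (1 | 0)  =[or_false →]=  1    ⊢ cost 4, within 4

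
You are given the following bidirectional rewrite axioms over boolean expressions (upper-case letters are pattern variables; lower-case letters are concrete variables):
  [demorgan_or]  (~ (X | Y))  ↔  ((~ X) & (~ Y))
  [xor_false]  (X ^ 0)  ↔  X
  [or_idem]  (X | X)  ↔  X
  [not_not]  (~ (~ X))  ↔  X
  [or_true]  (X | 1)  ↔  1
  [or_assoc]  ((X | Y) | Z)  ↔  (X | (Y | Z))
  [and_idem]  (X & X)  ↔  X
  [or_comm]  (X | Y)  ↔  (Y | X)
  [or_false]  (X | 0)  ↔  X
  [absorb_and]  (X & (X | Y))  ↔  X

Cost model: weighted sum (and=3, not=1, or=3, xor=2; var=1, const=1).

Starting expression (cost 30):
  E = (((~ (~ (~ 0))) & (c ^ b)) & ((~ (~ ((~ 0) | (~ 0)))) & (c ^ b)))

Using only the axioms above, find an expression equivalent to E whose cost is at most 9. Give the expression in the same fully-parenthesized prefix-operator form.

((~ 0) & (c ^ b))   [cost 9]

step 1: or_idem (→) rewrites ((~ 0) | (~ 0)) into (~ 0), now (((~ (~ (~ 0))) & (c ^ b)) & ((~ (~ (~ 0))) & (c ^ b)))
step 2: and_idem (→) rewrites (((~ (~ (~ 0))) & (c ^ b)) & ((~ (~ (~ 0))) & (c ^ b))) into ((~ (~ (~ 0))) & (c ^ b))
step 3: not_not (→) rewrites (~ (~ (~ 0))) into (~ 0), reaching cost 9 (bound 9)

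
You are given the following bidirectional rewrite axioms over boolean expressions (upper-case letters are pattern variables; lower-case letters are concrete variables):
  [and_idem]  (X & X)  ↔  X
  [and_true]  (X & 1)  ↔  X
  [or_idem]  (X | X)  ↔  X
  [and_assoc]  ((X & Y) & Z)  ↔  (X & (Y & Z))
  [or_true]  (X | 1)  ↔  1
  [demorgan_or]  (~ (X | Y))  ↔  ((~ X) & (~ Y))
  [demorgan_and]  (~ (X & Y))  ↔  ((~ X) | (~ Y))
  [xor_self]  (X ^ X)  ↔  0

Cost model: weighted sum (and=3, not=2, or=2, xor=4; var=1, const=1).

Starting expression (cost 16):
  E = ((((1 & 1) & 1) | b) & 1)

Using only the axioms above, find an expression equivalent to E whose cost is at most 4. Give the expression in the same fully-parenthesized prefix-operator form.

(1 | b)   [cost 4]

1. [and_true →] ((((1 & 1) & 1) | b) & 1)  →  (((1 & 1) & 1) | b)
2. [and_true →] ((1 & 1) & 1)  →  (1 & 1);  E = ((1 & 1) | b)
3. [and_idem →] (1 & 1)  →  1;  cost 4 ≤ 4, done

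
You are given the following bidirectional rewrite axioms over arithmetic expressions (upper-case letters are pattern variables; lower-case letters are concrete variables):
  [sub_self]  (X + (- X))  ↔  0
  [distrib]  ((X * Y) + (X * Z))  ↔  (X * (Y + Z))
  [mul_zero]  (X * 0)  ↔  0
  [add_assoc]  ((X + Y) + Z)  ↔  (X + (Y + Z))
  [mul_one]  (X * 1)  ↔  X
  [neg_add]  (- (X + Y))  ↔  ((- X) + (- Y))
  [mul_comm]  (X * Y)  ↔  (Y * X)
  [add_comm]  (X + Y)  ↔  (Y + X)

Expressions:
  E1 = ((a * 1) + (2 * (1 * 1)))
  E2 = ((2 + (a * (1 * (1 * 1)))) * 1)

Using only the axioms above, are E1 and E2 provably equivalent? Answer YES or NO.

YES

1. [mul_one →] (1 * 1)  →  1;  E1 = ((a * 1) + (2 * 1))
2. [mul_one →] (a * 1)  →  a;  E1 = (a + (2 * 1))
3. [mul_one →] (2 * 1)  →  2;  E1 = (a + 2)
4. [add_comm →] (a + 2)  →  (2 + a)
5. [mul_one ←] a  →  (a * 1);  E1 = (2 + (a * 1))
6. [mul_one ←] 1  →  (1 * 1);  E1 = (2 + (a * (1 * 1)))
7. [mul_one ←] 1  →  (1 * 1);  E1 = (2 + (a * (1 * (1 * 1))))
8. [mul_one ←] (2 + (a * (1 * (1 * 1))))  →  ((2 + (a * (1 * (1 * 1)))) * 1);  this is E2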